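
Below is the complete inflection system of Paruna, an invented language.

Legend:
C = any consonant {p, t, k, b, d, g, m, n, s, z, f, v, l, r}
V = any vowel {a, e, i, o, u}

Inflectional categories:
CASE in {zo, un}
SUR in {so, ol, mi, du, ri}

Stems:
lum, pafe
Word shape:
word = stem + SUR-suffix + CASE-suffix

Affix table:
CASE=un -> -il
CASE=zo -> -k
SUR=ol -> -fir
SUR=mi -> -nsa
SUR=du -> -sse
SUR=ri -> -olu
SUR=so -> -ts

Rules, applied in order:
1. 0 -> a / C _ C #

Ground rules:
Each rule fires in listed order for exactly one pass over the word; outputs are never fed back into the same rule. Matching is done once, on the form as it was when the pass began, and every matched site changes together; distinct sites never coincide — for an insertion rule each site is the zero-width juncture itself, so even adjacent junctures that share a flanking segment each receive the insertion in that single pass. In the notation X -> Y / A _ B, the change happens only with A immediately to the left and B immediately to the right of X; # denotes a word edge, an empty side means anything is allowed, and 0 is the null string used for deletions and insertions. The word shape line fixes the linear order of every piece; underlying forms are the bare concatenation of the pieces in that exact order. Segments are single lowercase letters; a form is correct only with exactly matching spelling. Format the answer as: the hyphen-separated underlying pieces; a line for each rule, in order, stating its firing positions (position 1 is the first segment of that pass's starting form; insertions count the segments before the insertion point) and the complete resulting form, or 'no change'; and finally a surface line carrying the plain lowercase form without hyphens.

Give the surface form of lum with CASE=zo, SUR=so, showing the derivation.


underlying: lum-ts-k
1. 0 -> a / C _ C #: inserts after position(s) 5: lumtsak
surface: lumtsak


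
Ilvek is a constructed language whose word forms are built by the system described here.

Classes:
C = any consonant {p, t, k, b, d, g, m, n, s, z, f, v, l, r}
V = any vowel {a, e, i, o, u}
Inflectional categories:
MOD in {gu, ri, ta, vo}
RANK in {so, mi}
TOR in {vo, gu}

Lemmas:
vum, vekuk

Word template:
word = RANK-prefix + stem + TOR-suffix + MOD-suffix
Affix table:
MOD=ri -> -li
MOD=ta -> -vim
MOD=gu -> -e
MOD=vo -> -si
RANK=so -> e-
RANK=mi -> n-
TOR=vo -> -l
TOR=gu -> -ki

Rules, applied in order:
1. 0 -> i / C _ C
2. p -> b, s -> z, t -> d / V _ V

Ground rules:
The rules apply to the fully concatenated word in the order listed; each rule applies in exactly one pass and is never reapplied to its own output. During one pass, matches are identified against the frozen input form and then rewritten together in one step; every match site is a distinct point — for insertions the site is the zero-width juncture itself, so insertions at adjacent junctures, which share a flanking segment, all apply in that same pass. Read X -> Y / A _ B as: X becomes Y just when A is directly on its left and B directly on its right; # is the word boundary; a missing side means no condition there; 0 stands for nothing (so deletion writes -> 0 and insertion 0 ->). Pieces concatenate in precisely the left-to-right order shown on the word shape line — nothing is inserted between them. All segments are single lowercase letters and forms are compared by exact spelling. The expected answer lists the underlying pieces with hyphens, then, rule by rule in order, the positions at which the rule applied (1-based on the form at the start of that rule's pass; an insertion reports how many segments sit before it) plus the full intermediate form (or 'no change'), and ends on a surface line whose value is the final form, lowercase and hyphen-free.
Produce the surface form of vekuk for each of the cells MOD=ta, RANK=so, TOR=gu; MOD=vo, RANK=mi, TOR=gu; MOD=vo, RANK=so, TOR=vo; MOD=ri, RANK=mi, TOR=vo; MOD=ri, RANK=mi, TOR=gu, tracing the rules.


cell MOD=ta, RANK=so, TOR=gu:
underlying: e-vekuk-ki-vim
1. 0 -> i / C _ C: inserts after position(s) 6: evekukikivim
2. p -> b, s -> z, t -> d / V _ V: no change
surface: evekukikivim

cell MOD=vo, RANK=mi, TOR=gu:
underlying: n-vekuk-ki-si
1. 0 -> i / C _ C: inserts after position(s) 1, 6: nivekukikisi
2. p -> b, s -> z, t -> d / V _ V: fires at position(s) 11: nivekukikizi
surface: nivekukikizi

cell MOD=vo, RANK=so, TOR=vo:
underlying: e-vekuk-l-si
1. 0 -> i / C _ C: inserts after position(s) 6, 7: evekukilisi
2. p -> b, s -> z, t -> d / V _ V: fires at position(s) 10: evekukilizi
surface: evekukilizi

cell MOD=ri, RANK=mi, TOR=vo:
underlying: n-vekuk-l-li
1. 0 -> i / C _ C: inserts after position(s) 1, 6, 7: nivekukilili
2. p -> b, s -> z, t -> d / V _ V: no change
surface: nivekukilili

cell MOD=ri, RANK=mi, TOR=gu:
underlying: n-vekuk-ki-li
1. 0 -> i / C _ C: inserts after position(s) 1, 6: nivekukikili
2. p -> b, s -> z, t -> d / V _ V: no change
surface: nivekukikili


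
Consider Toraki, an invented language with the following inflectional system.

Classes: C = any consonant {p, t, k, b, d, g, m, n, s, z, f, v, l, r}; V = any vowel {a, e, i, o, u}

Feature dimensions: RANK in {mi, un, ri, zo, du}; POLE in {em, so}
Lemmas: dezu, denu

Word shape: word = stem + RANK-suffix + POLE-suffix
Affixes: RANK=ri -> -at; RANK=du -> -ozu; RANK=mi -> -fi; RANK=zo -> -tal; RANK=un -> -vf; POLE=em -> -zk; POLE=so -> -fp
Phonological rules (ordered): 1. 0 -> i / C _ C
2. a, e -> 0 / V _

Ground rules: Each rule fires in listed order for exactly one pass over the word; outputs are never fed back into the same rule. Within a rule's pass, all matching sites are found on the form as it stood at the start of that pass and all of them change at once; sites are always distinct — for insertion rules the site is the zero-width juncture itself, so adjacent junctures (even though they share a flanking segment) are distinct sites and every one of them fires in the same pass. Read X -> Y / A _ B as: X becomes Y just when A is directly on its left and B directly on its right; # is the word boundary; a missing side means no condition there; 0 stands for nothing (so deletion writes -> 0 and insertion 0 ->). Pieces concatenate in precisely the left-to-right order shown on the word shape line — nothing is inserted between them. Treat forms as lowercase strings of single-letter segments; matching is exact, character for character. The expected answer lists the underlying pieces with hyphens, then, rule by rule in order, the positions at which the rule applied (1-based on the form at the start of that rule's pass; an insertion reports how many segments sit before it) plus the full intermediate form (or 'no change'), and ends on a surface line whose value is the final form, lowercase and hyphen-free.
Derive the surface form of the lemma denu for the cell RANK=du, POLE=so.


underlying: denu-ozu-fp
1. 0 -> i / C _ C: inserts after position(s) 8: denuozufip
2. a, e -> 0 / V _: no change
surface: denuozufip


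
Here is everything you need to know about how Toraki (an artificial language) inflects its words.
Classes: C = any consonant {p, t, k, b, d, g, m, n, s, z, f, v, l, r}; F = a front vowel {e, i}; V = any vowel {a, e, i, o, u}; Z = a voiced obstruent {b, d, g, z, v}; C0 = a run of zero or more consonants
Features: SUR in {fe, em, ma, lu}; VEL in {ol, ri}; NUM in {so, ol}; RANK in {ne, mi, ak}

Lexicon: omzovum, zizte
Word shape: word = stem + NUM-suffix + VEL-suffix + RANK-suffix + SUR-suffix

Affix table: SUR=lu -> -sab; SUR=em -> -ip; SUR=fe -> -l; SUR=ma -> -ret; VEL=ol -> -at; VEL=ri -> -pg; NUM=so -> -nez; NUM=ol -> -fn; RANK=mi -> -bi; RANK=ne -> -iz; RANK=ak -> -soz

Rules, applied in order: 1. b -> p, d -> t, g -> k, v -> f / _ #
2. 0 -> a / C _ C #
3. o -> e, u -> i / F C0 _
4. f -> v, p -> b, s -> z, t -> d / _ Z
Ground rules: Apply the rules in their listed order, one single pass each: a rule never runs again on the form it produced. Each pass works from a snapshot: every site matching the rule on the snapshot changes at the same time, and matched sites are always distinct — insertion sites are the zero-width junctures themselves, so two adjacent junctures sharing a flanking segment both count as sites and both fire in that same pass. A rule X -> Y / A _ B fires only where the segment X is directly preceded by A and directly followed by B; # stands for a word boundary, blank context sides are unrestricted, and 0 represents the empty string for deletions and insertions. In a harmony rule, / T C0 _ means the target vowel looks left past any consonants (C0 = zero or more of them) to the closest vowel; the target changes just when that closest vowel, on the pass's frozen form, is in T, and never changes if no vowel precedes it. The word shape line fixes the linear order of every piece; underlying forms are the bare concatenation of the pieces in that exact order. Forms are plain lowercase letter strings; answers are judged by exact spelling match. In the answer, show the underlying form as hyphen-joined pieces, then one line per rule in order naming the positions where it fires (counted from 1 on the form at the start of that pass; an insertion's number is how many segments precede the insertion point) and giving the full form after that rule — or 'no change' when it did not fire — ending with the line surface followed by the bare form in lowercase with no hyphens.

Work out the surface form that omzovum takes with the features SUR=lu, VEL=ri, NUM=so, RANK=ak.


underlying: omzovum-nez-pg-soz-sab
1. b -> p, d -> t, g -> k, v -> f / _ #: fires at position(s) 18: omzovumnezpgsozsap
2. 0 -> a / C _ C #: no change
3. o -> e, u -> i / F C0 _: fires at position(s) 14: omzovumnezpgsezsap
4. f -> v, p -> b, s -> z, t -> d / _ Z: fires at position(s) 11: omzovumnezbgsezsap
surface: omzovumnezbgsezsap


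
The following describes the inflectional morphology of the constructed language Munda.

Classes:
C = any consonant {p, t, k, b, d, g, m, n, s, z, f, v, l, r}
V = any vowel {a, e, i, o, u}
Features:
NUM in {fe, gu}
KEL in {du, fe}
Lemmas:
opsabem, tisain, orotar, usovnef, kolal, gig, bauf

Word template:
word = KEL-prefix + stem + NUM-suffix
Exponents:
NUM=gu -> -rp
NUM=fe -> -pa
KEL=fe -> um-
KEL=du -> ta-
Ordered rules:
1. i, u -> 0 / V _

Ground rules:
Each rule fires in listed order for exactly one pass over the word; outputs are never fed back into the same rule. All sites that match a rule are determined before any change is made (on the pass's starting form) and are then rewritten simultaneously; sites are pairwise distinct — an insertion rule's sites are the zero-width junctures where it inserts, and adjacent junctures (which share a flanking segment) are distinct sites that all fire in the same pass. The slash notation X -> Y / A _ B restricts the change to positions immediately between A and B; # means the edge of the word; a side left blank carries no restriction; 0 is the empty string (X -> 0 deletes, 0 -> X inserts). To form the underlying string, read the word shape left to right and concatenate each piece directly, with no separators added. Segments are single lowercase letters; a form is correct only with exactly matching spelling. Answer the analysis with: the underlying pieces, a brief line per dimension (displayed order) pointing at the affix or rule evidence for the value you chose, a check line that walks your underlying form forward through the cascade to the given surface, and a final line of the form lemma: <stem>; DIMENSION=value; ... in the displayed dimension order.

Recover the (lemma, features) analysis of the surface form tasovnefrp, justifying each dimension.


underlying: ta-usovnef-rp
NUM=gu - signalled by the affix -rp
KEL=du - signalled by the affix ta-
check: tausovnefrp -> tasovnefrp
lemma: usovnef; NUM=gu; KEL=du


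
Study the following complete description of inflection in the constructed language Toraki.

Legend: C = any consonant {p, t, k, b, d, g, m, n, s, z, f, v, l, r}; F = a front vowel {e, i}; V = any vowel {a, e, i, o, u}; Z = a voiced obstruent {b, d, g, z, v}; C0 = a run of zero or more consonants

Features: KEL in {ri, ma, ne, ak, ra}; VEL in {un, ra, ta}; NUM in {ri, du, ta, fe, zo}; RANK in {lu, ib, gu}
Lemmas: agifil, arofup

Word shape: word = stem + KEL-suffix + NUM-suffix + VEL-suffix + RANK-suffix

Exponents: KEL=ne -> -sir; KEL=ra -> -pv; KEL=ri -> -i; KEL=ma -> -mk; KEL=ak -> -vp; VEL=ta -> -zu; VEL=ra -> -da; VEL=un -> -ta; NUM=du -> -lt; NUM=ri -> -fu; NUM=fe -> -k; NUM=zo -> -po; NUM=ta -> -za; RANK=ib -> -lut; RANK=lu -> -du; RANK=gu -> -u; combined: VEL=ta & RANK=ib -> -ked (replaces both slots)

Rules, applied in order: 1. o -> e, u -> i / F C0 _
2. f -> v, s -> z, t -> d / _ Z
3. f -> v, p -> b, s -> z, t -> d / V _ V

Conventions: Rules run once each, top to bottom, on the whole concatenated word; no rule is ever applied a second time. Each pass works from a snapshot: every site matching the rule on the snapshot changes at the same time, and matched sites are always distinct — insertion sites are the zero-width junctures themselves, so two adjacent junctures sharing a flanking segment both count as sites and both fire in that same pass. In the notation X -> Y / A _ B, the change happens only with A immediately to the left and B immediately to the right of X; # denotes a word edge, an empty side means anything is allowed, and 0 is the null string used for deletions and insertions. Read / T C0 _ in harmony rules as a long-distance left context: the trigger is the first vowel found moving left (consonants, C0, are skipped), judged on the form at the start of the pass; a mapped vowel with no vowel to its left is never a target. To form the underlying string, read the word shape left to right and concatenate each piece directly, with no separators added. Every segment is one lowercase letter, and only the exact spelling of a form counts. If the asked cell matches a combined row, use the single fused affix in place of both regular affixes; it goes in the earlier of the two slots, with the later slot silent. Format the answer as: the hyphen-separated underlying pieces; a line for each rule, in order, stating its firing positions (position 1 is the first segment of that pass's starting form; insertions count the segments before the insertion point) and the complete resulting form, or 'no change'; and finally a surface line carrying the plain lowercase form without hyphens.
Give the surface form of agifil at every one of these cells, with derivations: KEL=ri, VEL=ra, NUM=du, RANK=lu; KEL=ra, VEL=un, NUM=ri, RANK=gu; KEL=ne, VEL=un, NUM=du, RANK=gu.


cell KEL=ri, VEL=ra, NUM=du, RANK=lu:
underlying: agifil-i-lt-da-du
1. o -> e, u -> i / F C0 _: no change
2. f -> v, s -> z, t -> d / _ Z: fires at position(s) 9: agifililddadu
3. f -> v, p -> b, s -> z, t -> d / V _ V: fires at position(s) 4: agivililddadu
surface: agivililddadu

cell KEL=ra, VEL=un, NUM=ri, RANK=gu:
underlying: agifil-pv-fu-ta-u
1. o -> e, u -> i / F C0 _: fires at position(s) 10: agifilpvfitau
2. f -> v, s -> z, t -> d / _ Z: no change
3. f -> v, p -> b, s -> z, t -> d / V _ V: fires at position(s) 4, 11: agivilpvfidau
surface: agivilpvfidau

cell KEL=ne, VEL=un, NUM=du, RANK=gu:
underlying: agifil-sir-lt-ta-u
1. o -> e, u -> i / F C0 _: no change
2. f -> v, s -> z, t -> d / _ Z: no change
3. f -> v, p -> b, s -> z, t -> d / V _ V: fires at position(s) 4: agivilsirlttau
surface: agivilsirlttau


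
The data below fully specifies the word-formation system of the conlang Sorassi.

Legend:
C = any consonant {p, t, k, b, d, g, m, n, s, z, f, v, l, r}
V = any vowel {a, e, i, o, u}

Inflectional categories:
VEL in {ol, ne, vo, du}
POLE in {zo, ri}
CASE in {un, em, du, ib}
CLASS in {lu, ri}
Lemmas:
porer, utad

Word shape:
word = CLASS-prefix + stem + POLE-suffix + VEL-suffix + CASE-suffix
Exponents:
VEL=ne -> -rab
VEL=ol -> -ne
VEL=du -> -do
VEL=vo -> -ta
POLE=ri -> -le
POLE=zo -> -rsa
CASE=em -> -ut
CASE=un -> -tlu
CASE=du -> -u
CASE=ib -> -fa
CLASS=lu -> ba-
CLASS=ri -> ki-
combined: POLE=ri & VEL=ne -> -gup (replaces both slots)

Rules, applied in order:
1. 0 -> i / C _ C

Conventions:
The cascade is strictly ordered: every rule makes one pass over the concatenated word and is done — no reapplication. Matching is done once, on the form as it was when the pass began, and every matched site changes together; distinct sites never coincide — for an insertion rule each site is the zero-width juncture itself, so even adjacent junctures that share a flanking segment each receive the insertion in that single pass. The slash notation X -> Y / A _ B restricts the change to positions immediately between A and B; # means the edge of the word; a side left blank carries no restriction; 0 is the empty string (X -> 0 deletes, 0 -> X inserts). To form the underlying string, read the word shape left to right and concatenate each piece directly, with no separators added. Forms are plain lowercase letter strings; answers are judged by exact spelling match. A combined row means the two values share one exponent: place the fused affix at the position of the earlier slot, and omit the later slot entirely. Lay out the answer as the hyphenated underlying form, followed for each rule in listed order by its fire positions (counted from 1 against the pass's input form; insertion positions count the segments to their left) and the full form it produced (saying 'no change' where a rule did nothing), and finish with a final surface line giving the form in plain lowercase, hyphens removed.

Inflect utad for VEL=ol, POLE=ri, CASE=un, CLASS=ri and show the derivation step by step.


underlying: ki-utad-le-ne-tlu
1. 0 -> i / C _ C: inserts after position(s) 6, 11: kiutadilenetilu
surface: kiutadilenetilu


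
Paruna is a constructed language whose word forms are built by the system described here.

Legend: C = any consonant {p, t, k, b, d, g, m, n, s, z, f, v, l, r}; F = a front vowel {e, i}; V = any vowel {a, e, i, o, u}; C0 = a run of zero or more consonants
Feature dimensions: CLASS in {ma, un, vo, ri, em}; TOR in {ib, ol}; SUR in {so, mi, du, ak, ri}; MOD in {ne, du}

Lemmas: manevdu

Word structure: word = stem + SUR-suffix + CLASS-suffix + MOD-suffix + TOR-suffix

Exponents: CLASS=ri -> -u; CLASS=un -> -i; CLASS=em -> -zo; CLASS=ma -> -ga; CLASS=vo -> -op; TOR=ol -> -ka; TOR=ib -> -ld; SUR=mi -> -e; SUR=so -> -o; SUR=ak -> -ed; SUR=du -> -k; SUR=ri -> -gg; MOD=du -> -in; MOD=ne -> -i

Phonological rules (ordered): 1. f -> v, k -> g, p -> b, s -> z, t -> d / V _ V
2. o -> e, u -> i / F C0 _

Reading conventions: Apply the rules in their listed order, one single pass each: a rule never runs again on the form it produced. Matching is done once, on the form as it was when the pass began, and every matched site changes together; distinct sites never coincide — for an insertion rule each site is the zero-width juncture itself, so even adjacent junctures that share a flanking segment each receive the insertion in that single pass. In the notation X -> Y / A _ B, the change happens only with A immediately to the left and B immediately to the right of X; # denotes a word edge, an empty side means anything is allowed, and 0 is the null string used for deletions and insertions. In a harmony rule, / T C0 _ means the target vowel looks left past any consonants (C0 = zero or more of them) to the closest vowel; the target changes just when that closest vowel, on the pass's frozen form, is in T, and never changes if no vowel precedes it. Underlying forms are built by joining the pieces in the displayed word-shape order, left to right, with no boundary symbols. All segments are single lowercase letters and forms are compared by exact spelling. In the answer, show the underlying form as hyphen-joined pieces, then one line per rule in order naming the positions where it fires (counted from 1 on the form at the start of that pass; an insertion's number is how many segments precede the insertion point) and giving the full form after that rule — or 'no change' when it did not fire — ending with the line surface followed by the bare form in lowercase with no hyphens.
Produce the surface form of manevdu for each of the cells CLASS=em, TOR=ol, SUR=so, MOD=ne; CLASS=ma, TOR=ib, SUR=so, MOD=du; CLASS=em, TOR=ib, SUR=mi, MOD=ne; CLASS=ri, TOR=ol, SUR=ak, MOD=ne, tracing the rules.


cell CLASS=em, TOR=ol, SUR=so, MOD=ne:
underlying: manevdu-o-zo-i-ka
1. f -> v, k -> g, p -> b, s -> z, t -> d / V _ V: fires at position(s) 12: manevduozoiga
2. o -> e, u -> i / F C0 _: fires at position(s) 7: manevdiozoiga
surface: manevdiozoiga

cell CLASS=ma, TOR=ib, SUR=so, MOD=du:
underlying: manevdu-o-ga-in-ld
1. f -> v, k -> g, p -> b, s -> z, t -> d / V _ V: no change
2. o -> e, u -> i / F C0 _: fires at position(s) 7: manevdiogainld
surface: manevdiogainld

cell CLASS=em, TOR=ib, SUR=mi, MOD=ne:
underlying: manevdu-e-zo-i-ld
1. f -> v, k -> g, p -> b, s -> z, t -> d / V _ V: no change
2. o -> e, u -> i / F C0 _: fires at position(s) 7, 10: manevdiezeild
surface: manevdiezeild

cell CLASS=ri, TOR=ol, SUR=ak, MOD=ne:
underlying: manevdu-ed-u-i-ka
1. f -> v, k -> g, p -> b, s -> z, t -> d / V _ V: fires at position(s) 12: manevdueduiga
2. o -> e, u -> i / F C0 _: fires at position(s) 7, 10: manevdiediiga
surface: manevdiediiga


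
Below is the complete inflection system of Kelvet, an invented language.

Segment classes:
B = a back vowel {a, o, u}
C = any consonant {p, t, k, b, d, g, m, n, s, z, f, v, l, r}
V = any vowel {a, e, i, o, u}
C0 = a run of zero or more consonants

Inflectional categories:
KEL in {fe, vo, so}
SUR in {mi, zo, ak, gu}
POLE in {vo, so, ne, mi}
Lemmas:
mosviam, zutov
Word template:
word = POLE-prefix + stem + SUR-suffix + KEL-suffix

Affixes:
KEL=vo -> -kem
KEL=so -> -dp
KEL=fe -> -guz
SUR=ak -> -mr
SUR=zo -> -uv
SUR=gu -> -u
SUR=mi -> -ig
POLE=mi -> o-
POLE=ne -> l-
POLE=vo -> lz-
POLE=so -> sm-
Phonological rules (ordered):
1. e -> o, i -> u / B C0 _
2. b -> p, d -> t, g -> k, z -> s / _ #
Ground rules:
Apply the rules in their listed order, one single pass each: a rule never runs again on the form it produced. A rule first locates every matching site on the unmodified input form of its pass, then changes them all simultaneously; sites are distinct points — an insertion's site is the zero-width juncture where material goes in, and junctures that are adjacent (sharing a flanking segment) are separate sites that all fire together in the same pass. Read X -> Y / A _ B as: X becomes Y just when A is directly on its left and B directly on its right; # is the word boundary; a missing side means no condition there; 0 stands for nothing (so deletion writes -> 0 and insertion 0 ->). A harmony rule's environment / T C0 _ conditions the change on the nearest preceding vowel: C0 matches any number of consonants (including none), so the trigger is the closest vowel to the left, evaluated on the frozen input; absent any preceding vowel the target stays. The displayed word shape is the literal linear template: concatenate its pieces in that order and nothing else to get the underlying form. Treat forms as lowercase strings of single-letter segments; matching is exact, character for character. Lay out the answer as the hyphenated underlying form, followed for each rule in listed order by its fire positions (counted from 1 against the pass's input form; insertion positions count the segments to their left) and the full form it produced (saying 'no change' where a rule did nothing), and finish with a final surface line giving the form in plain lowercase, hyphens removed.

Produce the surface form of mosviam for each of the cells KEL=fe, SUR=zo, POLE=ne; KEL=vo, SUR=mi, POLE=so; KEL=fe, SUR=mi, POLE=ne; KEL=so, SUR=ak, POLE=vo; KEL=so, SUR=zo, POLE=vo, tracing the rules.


cell KEL=fe, SUR=zo, POLE=ne:
underlying: l-mosviam-uv-guz
1. e -> o, i -> u / B C0 _: fires at position(s) 6: lmosvuamuvguz
2. b -> p, d -> t, g -> k, z -> s / _ #: fires at position(s) 13: lmosvuamuvgus
surface: lmosvuamuvgus

cell KEL=vo, SUR=mi, POLE=so:
underlying: sm-mosviam-ig-kem
1. e -> o, i -> u / B C0 _: fires at position(s) 7, 10: smmosvuamugkem
2. b -> p, d -> t, g -> k, z -> s / _ #: no change
surface: smmosvuamugkem

cell KEL=fe, SUR=mi, POLE=ne:
underlying: l-mosviam-ig-guz
1. e -> o, i -> u / B C0 _: fires at position(s) 6, 9: lmosvuamugguz
2. b -> p, d -> t, g -> k, z -> s / _ #: fires at position(s) 13: lmosvuamuggus
surface: lmosvuamuggus

cell KEL=so, SUR=ak, POLE=vo:
underlying: lz-mosviam-mr-dp
1. e -> o, i -> u / B C0 _: fires at position(s) 7: lzmosvuammrdp
2. b -> p, d -> t, g -> k, z -> s / _ #: no change
surface: lzmosvuammrdp

cell KEL=so, SUR=zo, POLE=vo:
underlying: lz-mosviam-uv-dp
1. e -> o, i -> u / B C0 _: fires at position(s) 7: lzmosvuamuvdp
2. b -> p, d -> t, g -> k, z -> s / _ #: no change
surface: lzmosvuamuvdp


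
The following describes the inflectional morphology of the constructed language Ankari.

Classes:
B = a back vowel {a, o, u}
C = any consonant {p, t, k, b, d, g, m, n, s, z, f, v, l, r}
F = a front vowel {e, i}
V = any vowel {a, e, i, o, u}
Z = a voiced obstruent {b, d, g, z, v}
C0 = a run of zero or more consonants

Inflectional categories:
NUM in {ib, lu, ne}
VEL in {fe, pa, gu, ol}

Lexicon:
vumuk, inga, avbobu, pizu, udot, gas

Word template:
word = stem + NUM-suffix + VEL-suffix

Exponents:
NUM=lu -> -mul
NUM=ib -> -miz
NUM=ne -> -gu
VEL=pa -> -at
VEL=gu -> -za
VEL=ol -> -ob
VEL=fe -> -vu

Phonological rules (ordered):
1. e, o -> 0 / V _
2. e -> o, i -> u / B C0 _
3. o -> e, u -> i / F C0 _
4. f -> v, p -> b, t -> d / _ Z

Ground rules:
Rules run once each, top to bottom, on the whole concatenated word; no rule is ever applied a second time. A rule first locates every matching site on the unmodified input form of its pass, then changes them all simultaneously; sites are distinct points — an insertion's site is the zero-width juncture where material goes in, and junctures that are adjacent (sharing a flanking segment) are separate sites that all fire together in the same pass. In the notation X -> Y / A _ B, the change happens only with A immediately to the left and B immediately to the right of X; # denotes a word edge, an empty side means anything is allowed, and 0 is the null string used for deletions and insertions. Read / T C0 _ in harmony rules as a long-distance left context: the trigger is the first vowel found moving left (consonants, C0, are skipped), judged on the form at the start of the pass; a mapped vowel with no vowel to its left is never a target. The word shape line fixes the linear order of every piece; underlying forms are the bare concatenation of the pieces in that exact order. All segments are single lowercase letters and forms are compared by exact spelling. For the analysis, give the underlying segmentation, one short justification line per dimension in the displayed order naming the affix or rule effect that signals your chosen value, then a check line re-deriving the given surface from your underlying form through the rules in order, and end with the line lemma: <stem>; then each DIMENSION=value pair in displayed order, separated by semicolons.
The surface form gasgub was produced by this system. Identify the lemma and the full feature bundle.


underlying: gas-gu-ob
NUM=ne - signalled by the affix -gu
VEL=ol - signalled by the affix -ob
check: gasguob -> gasgub -> gasgub -> gasgub -> gasgub
lemma: gas; NUM=ne; VEL=ol


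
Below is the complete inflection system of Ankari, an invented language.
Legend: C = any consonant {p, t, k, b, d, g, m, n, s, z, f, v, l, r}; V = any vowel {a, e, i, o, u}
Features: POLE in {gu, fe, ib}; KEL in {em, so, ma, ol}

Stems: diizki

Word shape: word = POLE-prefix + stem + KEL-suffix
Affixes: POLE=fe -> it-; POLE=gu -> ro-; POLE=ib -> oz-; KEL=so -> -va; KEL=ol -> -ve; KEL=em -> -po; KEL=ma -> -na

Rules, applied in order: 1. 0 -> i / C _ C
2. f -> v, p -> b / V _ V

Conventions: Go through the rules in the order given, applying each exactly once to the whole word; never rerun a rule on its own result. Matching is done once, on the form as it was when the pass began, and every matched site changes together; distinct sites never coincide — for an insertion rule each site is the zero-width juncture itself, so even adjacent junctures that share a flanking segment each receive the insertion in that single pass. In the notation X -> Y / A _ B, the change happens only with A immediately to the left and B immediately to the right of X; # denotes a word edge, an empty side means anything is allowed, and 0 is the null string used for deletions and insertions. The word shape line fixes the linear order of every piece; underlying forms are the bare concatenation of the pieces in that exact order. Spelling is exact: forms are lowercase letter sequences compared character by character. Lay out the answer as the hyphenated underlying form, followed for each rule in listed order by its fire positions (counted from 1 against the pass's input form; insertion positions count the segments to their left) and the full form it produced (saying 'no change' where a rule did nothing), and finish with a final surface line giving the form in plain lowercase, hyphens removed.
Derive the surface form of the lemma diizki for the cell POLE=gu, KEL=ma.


underlying: ro-diizki-na
1. 0 -> i / C _ C: inserts after position(s) 6: rodiizikina
2. f -> v, p -> b / V _ V: no change
surface: rodiizikina


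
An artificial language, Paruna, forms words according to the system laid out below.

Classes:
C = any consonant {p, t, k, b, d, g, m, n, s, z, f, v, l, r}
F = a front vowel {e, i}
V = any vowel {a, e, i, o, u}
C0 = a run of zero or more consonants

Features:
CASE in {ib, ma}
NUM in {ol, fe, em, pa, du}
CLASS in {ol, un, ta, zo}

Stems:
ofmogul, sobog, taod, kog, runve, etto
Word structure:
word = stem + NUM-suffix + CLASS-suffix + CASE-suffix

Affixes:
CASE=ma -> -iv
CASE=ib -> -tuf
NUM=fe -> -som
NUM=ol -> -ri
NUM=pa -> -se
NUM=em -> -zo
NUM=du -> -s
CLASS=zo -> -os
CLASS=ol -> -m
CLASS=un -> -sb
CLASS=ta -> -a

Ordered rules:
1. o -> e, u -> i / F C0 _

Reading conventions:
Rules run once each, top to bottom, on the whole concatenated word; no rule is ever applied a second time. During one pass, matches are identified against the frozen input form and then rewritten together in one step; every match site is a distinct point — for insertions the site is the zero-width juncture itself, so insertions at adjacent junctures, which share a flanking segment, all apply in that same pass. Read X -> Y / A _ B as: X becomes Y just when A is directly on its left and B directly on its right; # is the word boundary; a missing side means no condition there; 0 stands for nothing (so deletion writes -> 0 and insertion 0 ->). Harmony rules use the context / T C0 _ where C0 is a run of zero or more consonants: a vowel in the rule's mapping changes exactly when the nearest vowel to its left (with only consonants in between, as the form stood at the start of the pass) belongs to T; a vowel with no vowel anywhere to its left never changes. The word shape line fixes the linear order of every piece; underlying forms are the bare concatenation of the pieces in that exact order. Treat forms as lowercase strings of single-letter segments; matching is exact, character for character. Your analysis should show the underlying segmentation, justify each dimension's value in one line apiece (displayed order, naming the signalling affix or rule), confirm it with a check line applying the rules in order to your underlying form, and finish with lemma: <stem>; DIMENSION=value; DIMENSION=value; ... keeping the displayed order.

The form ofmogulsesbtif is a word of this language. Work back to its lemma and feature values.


underlying: ofmogul-se-sb-tuf
CASE=ib - signalled by the affix -tuf
NUM=pa - signalled by the affix -se
CLASS=un - signalled by the affix -sb
check: ofmogulsesbtuf -> ofmogulsesbtif
lemma: ofmogul; CASE=ib; NUM=pa; CLASS=un


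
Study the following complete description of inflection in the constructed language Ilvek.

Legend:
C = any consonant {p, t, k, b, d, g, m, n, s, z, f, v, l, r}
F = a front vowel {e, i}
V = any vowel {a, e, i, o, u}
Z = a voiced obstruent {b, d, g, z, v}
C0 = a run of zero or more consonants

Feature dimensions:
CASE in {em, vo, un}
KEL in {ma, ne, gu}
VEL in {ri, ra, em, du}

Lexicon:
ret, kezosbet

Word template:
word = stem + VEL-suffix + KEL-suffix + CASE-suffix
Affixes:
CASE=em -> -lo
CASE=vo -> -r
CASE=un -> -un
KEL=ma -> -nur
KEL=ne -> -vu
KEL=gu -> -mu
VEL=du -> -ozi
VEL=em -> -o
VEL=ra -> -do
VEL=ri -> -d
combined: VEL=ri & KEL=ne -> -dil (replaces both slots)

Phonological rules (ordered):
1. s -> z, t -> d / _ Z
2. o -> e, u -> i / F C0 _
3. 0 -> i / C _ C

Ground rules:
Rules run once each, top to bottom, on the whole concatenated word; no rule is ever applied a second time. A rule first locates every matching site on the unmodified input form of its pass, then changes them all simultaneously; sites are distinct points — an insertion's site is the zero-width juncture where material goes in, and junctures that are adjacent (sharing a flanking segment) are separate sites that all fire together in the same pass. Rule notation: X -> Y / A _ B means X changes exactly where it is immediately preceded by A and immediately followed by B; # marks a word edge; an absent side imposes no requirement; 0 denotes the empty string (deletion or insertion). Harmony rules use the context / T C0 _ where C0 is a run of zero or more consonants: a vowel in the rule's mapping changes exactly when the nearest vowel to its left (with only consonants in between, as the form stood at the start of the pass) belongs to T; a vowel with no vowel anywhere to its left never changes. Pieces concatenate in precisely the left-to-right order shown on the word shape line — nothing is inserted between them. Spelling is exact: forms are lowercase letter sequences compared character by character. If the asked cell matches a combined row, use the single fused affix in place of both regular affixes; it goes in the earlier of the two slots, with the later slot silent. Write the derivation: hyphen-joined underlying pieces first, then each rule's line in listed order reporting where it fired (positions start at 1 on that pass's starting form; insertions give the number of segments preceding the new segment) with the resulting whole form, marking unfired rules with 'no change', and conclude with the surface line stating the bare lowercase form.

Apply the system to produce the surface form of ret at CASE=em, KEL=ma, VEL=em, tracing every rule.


underlying: ret-o-nur-lo
1. s -> z, t -> d / _ Z: no change
2. o -> e, u -> i / F C0 _: fires at position(s) 4: retenurlo
3. 0 -> i / C _ C: inserts after position(s) 7: retenurilo
surface: retenurilo


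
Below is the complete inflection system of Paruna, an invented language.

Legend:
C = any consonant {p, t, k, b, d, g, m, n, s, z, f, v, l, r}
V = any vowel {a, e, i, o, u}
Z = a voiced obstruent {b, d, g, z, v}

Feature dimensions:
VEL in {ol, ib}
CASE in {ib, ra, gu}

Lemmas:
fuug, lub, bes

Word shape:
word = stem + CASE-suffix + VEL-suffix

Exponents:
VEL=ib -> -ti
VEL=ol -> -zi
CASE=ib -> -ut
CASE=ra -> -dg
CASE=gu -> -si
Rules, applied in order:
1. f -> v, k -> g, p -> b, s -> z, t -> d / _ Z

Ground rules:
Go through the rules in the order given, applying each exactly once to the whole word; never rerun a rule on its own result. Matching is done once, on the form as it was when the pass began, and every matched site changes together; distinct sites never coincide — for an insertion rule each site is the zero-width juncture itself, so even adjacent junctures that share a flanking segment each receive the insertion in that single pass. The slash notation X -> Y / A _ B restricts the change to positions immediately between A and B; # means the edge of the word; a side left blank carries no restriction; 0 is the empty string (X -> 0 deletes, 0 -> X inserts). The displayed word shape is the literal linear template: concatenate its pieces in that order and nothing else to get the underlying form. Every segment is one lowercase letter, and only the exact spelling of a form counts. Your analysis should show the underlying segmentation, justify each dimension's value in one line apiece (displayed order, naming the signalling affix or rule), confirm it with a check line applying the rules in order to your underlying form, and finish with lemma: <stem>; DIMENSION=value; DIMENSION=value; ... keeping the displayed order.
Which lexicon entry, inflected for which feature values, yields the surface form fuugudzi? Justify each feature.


underlying: fuug-ut-zi
VEL=ol - signalled by the affix -zi
CASE=ib - signalled by the affix -ut
check: fuugutzi -> fuugudzi
lemma: fuug; VEL=ol; CASE=ib


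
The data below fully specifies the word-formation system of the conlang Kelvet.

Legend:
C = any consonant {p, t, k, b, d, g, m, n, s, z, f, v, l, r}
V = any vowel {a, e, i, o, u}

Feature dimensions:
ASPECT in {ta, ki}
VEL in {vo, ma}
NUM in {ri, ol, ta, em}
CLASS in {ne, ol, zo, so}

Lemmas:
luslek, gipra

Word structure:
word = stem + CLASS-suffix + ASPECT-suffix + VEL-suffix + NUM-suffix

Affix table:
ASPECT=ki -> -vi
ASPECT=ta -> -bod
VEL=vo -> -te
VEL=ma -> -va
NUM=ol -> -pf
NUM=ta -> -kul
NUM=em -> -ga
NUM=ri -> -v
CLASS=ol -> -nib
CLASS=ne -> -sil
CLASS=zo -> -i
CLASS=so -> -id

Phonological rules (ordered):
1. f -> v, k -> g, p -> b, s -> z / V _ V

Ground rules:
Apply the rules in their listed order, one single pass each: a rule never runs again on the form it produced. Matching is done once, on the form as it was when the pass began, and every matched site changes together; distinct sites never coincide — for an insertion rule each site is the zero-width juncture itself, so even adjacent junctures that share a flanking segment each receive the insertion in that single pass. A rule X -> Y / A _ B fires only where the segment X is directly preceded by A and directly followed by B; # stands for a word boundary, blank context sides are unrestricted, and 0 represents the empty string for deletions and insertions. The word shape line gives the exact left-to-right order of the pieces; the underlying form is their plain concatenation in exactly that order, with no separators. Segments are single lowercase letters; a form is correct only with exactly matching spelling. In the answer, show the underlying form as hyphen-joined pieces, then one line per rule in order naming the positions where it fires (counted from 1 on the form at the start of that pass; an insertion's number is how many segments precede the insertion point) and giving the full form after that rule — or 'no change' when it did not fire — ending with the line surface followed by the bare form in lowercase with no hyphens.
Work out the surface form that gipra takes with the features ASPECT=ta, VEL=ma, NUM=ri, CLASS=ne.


underlying: gipra-sil-bod-va-v
1. f -> v, k -> g, p -> b, s -> z / V _ V: fires at position(s) 6: giprazilbodvav
surface: giprazilbodvav


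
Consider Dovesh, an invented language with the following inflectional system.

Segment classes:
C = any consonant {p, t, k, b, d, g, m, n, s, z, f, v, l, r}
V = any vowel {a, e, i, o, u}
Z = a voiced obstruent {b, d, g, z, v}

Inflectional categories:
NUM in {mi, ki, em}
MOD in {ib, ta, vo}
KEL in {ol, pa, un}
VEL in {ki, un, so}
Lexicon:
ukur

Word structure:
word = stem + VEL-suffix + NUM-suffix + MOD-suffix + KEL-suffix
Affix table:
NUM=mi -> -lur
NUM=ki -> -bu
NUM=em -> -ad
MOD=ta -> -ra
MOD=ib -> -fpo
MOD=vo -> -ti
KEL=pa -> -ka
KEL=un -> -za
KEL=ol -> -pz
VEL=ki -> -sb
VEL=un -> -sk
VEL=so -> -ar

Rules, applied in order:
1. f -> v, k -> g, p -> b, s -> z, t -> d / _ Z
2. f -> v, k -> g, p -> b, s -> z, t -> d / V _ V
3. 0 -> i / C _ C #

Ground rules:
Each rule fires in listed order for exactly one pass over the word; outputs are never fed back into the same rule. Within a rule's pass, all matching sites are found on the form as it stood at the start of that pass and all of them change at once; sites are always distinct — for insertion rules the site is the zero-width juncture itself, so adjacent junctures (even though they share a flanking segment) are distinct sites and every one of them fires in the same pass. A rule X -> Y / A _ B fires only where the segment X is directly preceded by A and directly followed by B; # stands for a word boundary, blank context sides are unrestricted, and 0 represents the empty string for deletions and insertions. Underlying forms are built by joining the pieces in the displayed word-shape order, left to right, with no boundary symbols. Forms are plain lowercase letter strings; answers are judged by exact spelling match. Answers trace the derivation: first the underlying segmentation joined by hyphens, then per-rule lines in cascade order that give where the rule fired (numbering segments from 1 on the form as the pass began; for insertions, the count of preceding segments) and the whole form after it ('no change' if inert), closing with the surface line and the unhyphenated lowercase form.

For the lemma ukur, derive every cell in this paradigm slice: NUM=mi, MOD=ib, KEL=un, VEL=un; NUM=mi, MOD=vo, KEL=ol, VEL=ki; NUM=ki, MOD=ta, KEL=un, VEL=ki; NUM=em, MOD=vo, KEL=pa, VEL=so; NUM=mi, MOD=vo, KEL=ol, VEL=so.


cell NUM=mi, MOD=ib, KEL=un, VEL=un:
underlying: ukur-sk-lur-fpo-za
1. f -> v, k -> g, p -> b, s -> z, t -> d / _ Z: no change
2. f -> v, k -> g, p -> b, s -> z, t -> d / V _ V: fires at position(s) 2: ugursklurfpoza
3. 0 -> i / C _ C #: no change
surface: ugursklurfpoza

cell NUM=mi, MOD=vo, KEL=ol, VEL=ki:
underlying: ukur-sb-lur-ti-pz
1. f -> v, k -> g, p -> b, s -> z, t -> d / _ Z: fires at position(s) 5, 12: ukurzblurtibz
2. f -> v, k -> g, p -> b, s -> z, t -> d / V _ V: fires at position(s) 2: ugurzblurtibz
3. 0 -> i / C _ C #: inserts after position(s) 12: ugurzblurtibiz
surface: ugurzblurtibiz

cell NUM=ki, MOD=ta, KEL=un, VEL=ki:
underlying: ukur-sb-bu-ra-za
1. f -> v, k -> g, p -> b, s -> z, t -> d / _ Z: fires at position(s) 5: ukurzbburaza
2. f -> v, k -> g, p -> b, s -> z, t -> d / V _ V: fires at position(s) 2: ugurzbburaza
3. 0 -> i / C _ C #: no change
surface: ugurzbburaza

cell NUM=em, MOD=vo, KEL=pa, VEL=so:
underlying: ukur-ar-ad-ti-ka
1. f -> v, k -> g, p -> b, s -> z, t -> d / _ Z: no change
2. f -> v, k -> g, p -> b, s -> z, t -> d / V _ V: fires at position(s) 2, 11: uguraradtiga
3. 0 -> i / C _ C #: no change
surface: uguraradtiga

cell NUM=mi, MOD=vo, KEL=ol, VEL=so:
underlying: ukur-ar-lur-ti-pz
1. f -> v, k -> g, p -> b, s -> z, t -> d / _ Z: fires at position(s) 12: ukurarlurtibz
2. f -> v, k -> g, p -> b, s -> z, t -> d / V _ V: fires at position(s) 2: ugurarlurtibz
3. 0 -> i / C _ C #: inserts after position(s) 12: ugurarlurtibiz
surface: ugurarlurtibiz
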